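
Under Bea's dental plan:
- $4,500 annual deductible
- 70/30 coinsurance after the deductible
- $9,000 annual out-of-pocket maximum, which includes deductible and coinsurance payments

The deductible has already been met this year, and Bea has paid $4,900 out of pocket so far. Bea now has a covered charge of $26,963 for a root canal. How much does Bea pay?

With the deductible met, the entire $26,963 is subject to coinsurance.
Coinsurance: $26,963 × 30% = $8,088.90.
That would bring total out-of-pocket to $12,988.90, past the $9,000 cap. The patient is capped at $9,000 − $4,900 = $4,100 on this claim.

$4,100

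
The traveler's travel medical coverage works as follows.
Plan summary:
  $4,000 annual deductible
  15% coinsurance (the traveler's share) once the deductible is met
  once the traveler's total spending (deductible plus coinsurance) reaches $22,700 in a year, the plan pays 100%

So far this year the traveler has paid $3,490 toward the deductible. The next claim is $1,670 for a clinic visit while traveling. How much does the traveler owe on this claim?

$684

Remaining deductible: $4,000 − $3,490 = $510.
The remaining $1,160 (= $1,670 − $510) moves to coinsurance.
Coinsurance: $1,160 × 15% = $174.
So the traveler owes $510 + $174 = $684 before any cap.
Cumulative spending $3,490 + $684 = $4,174 stays under the $22,700 maximum.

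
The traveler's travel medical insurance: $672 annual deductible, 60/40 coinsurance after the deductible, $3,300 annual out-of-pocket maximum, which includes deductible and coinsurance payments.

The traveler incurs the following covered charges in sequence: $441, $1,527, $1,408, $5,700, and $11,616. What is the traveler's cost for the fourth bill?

$1,546.40

#1 ($441): all of it applies to the deductible. Traveler owes $441 (running OOP $441).
#2 ($1,527): deductible takes $231, $1,296 remains; traveler's 40% is $518.40. Traveler pays $749.40; OOP now $1,190.40.
#3 ($1,408): deductible met; 40% of $1,408 = $563.20. Traveler owes $563.20 (running OOP $1,753.60).
#4 ($5,700): deductible met; 40% of $5,700 = $2,280. Adding that to $1,753.60 gives $4,033.60, past the $3,300 cap; traveler pays only $3,300 − $1,753.60 = $1,546.40.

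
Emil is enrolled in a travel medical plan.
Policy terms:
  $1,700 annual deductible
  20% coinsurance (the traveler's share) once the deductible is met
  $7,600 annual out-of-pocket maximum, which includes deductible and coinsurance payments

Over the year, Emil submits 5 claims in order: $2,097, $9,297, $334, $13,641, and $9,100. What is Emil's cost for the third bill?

Claim 1 — $2,097: $1,700 to deductible, leaving $397; coinsurance $397 × 20% = $79.40. Traveler owes $1,779.40 (running OOP $1,779.40).
Claim 2 — $9,297: deductible already satisfied, so traveler's share is 20% × $9,297 = $1,859.40. Traveler owes $1,859.40 (running OOP $3,638.80).
Claim 3 — $334: deductible already satisfied, so traveler's share is 20% × $334 = $66.80. Traveler pays $66.80; OOP now $3,705.60.

$66.80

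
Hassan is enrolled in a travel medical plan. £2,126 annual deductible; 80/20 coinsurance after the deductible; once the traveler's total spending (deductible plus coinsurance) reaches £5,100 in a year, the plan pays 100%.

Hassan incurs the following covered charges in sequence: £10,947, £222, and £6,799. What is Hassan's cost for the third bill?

£1,165.40

Bill 1, £10,947: £2,126 finishes the deductible; £8,821 goes to coinsurance; coinsurance £8,821 × 20% = £1,764.20. Traveler pays £3,890.20; OOP now £3,890.20.
Bill 2, £222: 20% coinsurance on £222 = £44.40. Traveler pays £44.40; OOP now £3,934.60.
Bill 3, £6,799: deductible met; 20% of £6,799 = £1,359.80. That would push OOP to £5,294.40, over the £5,100 cap, so traveler pays £5,100 − £3,934.60 = £1,165.40.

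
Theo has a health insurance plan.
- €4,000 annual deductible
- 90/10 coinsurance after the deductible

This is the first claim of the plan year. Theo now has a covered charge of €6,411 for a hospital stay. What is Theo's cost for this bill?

The full €4,000 deductible is still open; €4,000 of this bill applies to it.
The remaining €2,411 (= €6,411 − €4,000) moves to coinsurance.
Patient's 10% share of €2,411 is €241.10.
So the patient owes €4,000 + €241.10 = €4,241.10.

€4,241.10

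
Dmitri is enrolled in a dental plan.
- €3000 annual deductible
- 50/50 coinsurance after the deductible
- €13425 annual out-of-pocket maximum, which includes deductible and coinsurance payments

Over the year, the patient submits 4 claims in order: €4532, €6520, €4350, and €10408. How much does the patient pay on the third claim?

Claim 1 — €4532: €3000 to deductible, leaving €1532; patient's 50% is €766. Cost to patient: €3766. OOP to date €3766.
Claim 2 — €6520: 50% coinsurance on €6520 = €3260. Cost to patient: €3260. OOP to date €7026.
Claim 3 — €4350: deductible met; 50% of €4350 = €2175. Cost to patient: €2175. OOP to date €9201.

€2175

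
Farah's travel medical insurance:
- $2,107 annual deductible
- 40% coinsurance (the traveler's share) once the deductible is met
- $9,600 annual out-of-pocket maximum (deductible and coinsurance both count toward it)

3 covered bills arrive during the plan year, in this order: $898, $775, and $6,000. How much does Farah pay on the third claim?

#1 ($898): all of it applies to the deductible. Traveler pays $898; OOP now $898.
#2 ($775): fully absorbed by the deductible. Cost to traveler: $775. OOP to date $1,673.
#3 ($6,000): deductible takes $434, $5,566 remains; 40% of $5,566 = $2,226.40. Traveler pays $2,660.40; OOP now $4,333.40.

$2,660.40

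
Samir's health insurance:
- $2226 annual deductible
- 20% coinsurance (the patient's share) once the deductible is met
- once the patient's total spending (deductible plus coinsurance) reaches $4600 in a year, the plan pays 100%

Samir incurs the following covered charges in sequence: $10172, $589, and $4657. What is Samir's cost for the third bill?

Claim 1 — $10172: deductible takes $2226, $7946 remains; 20% of $7946 = $1589.20. Cost to patient: $3815.20. OOP to date $3815.20.
Claim 2 — $589: deductible already satisfied, so patient's share is 20% × $589 = $117.80. Patient owes $117.80 (running OOP $3933).
Claim 3 — $4657: deductible met; 20% of $4657 = $931.40. OOP would hit $4864.40 > $4600, so the cap limits the patient to $4600 − $3933 = $667.

$667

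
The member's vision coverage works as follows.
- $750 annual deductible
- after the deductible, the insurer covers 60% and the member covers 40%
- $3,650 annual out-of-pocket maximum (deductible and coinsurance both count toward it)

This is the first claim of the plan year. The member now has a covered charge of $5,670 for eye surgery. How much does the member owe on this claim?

$2,718

Deductible not yet touched, so the first $750 of the bill goes to the deductible.
After the $750 deductible portion, $5,670 − $750 = $4,920 is subject to coinsurance.
Coinsurance: $4,920 × 40% = $1,968.
That puts the member's cost at $750 + $1,968 = $2,718 before any cap.
Year-to-date out-of-pocket becomes $0 + $2,718 = $2,718, still under the $3,650 maximum, so no cap applies.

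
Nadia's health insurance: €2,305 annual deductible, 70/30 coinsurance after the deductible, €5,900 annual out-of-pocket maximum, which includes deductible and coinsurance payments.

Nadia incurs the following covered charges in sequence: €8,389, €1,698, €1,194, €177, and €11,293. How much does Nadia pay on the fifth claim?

Claim 1 (€8,389): €2,305 to deductible, leaving €6,084; 30% of €6,084 = €1,825.20. Cost to patient: €4,130.20. OOP to date €4,130.20.
Claim 2 (€1,698): deductible already satisfied, so patient's share is 30% × €1,698 = €509.40. Patient owes €509.40 (running OOP €4,639.60).
Claim 3 (€1,194): 30% coinsurance on €1,194 = €358.20. Cost to patient: €358.20. OOP to date €4,997.80.
Claim 4 (€177): deductible already satisfied, so patient's share is 30% × €177 = €53.10. Cost to patient: €53.10. OOP to date €5,050.90.
Claim 5 (€11,293): 30% coinsurance on €11,293 = €3,387.90. OOP would hit €8,438.80 > €5,900, so the cap limits the patient to €5,900 − €5,050.90 = €849.10.

€849.10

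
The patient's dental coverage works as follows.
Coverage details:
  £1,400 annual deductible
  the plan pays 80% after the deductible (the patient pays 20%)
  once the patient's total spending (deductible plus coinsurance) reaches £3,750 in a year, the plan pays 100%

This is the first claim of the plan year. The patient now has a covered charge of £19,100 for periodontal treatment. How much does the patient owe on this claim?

Deductible not yet touched, so the first £1,400 of the bill goes to the deductible.
That leaves £19,100 − £1,400 = £17,700 for coinsurance.
20% of £17,700 = £3,540 falls to the patient.
Patient responsibility before any cap: £1,400 + £3,540 = £4,940.
Adding £4,940 to the £0 already spent would give £4,940, which exceeds the £3,750 cap; the patient pays just £3,750 − £0 = £3,750.

£3,750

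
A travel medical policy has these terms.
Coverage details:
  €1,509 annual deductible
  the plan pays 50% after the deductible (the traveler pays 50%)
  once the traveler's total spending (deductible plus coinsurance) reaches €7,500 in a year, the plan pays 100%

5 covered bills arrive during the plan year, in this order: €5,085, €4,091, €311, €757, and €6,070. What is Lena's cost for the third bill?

€155.50

Bill 1, €5,085: €1,509 to deductible, leaving €3,576; 50% of €3,576 = €1,788. Cost to traveler: €3,297. OOP to date €3,297.
Bill 2, €4,091: 50% coinsurance on €4,091 = €2,045.50. Cost to traveler: €2,045.50. OOP to date €5,342.50.
Bill 3, €311: deductible met; 50% of €311 = €155.50. Traveler pays €155.50; OOP now €5,498.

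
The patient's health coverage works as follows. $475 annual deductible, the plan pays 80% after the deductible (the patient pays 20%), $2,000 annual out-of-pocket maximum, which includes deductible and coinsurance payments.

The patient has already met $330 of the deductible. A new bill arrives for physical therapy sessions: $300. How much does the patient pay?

$176

$330 of the $475 deductible is already met, leaving $145.
After the $145 deductible portion, $300 − $145 = $155 is subject to coinsurance.
20% of $155 = $31 falls to the patient.
Patient responsibility before any cap: $145 + $31 = $176.
Total out-of-pocket so far would be $330 + $176 = $506, below the $2,000 cap — no reduction.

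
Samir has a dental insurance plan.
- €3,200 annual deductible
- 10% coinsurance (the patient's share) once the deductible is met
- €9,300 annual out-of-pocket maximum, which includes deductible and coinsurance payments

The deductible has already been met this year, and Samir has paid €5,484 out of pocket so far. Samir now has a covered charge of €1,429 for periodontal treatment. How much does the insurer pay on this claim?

The deductible is already satisfied, so the full bill goes to coinsurance.
Coinsurance: €1,429 × 10% = €142.90.
Year-to-date out-of-pocket becomes €5,484 + €142.90 = €5,626.90, still under the €9,300 maximum, so no cap applies.
Insurer pays the balance: €1,429 − €142.90 = €1,286.10.

€1,286.10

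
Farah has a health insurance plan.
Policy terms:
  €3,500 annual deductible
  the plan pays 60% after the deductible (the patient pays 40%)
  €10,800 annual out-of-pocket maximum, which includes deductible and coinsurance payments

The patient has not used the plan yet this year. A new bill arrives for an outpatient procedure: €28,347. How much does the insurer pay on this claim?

€17,547

The full €3,500 deductible is still open; €3,500 of this bill applies to it.
The remaining €24,847 (= €28,347 − €3,500) moves to coinsurance.
Coinsurance: €24,847 × 40% = €9,938.80.
That puts the patient's cost at €3,500 + €9,938.80 = €13,438.80 before any cap.
Adding €13,438.80 to the €0 already spent would give €13,438.80, which exceeds the €10,800 cap; the patient pays just €10,800 − €0 = €10,800.
The insurer covers the remainder: €28,347 − €10,800 = €17,547.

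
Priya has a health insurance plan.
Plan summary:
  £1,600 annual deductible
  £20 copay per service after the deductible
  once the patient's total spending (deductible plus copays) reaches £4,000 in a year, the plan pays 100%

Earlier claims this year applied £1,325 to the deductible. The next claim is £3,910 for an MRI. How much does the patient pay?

Remaining deductible: £1,600 − £1,325 = £275.
That leaves £3,910 − £275 = £3,635 for the copay.
Copay on this service: £20.
So the patient owes £275 + £20 = £295 before any cap.
Cumulative spending £1,325 + £295 = £1,620 stays under the £4,000 maximum.

£295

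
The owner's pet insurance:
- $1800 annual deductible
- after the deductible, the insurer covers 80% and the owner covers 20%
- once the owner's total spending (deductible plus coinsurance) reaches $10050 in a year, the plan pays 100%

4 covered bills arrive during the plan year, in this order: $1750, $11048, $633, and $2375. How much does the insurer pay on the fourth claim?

$1900

Claim 1 — $1750: all of it applies to the deductible. Owner owes $1750 (running OOP $1750). Insurer: $1750 − $1750 = $0.
Claim 2 — $11048: deductible takes $50, $10998 remains; coinsurance $10998 × 20% = $2199.60. Owner owes $2249.60 (running OOP $3999.60). Plan pays $11048 − $2249.60 = $8798.40.
Claim 3 — $633: deductible already satisfied, so owner's share is 20% × $633 = $126.60. Cost to owner: $126.60. OOP to date $4126.20. Insurer: $633 − $126.60 = $506.40.
Claim 4 — $2375: 20% coinsurance on $2375 = $475. Cost to owner: $475. OOP to date $4601.20. Plan pays $2375 − $475 = $1900.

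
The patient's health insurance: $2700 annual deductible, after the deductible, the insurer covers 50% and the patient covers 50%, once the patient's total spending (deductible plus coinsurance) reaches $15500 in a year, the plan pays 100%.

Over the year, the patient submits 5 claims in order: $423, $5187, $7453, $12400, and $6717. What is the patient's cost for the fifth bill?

$1418.50

Claim 1 ($423): fully absorbed by the deductible. Patient owes $423 (running OOP $423).
Claim 2 ($5187): deductible takes $2277, $2910 remains; 50% of $2910 = $1455. Patient owes $3732 (running OOP $4155).
Claim 3 ($7453): deductible already satisfied, so patient's share is 50% × $7453 = $3726.50. Patient pays $3726.50; OOP now $7881.50.
Claim 4 ($12400): 50% coinsurance on $12400 = $6200. Cost to patient: $6200. OOP to date $14081.50.
Claim 5 ($6717): 50% coinsurance on $6717 = $3358.50. OOP would hit $17440 > $15500, so the cap limits the patient to $15500 − $14081.50 = $1418.50.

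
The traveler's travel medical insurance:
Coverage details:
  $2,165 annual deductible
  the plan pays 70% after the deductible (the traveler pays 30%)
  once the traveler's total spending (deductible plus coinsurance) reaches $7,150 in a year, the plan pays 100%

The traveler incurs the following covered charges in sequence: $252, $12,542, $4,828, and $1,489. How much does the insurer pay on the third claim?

$3,379.60

Claim 1 ($252): fully absorbed by the deductible. Traveler pays $252; OOP now $252. Insurer: $252 − $252 = $0.
Claim 2 ($12,542): $1,913 to deductible, leaving $10,629; coinsurance $10,629 × 30% = $3,188.70. Traveler pays $5,101.70; OOP now $5,353.70. Plan pays $12,542 − $5,101.70 = $7,440.30.
Claim 3 ($4,828): 30% coinsurance on $4,828 = $1,448.40. Traveler owes $1,448.40 (running OOP $6,802.10). Insurer: $4,828 − $1,448.40 = $3,379.60.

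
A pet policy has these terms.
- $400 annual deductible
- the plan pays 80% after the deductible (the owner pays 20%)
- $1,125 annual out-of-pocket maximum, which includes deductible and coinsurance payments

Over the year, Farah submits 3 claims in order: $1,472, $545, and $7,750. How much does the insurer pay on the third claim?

Claim 1 ($1,472): deductible takes $400, $1,072 remains; 20% of $1,072 = $214.40. Cost to owner: $614.40. OOP to date $614.40. Plan pays $1,472 − $614.40 = $857.60.
Claim 2 ($545): deductible met; 20% of $545 = $109. Owner owes $109 (running OOP $723.40). Plan pays $545 − $109 = $436.
Claim 3 ($7,750): deductible already satisfied, so owner's share is 20% × $7,750 = $1,550. That would push OOP to $2,273.40, over the $1,125 cap, so owner pays $1,125 − $723.40 = $401.60. Plan pays $7,750 − $401.60 = $7,348.40.

$7,348.40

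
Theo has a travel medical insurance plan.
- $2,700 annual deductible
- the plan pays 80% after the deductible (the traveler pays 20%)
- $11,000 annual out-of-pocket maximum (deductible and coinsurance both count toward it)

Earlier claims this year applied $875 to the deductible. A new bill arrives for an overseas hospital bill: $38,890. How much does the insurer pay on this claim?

$875 of the $2,700 deductible is already met, leaving $1,825.
After the $1,825 deductible portion, $38,890 − $1,825 = $37,065 is subject to coinsurance.
Coinsurance: $37,065 × 20% = $7,413.
That puts the traveler's cost at $1,825 + $7,413 = $9,238 before any cap.
Cumulative spending $875 + $9,238 = $10,113 stays under the $11,000 maximum.
The insurer covers the remainder: $38,890 − $9,238 = $29,652.

$29,652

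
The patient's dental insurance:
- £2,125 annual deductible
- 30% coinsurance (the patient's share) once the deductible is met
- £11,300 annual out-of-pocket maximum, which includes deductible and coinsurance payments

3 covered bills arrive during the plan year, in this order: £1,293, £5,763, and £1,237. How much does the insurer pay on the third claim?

Claim 1 — £1,293: entire amount goes to the deductible. Cost to patient: £1,293. OOP to date £1,293. Plan pays £1,293 − £1,293 = £0.
Claim 2 — £5,763: deductible takes £832, £4,931 remains; 30% of £4,931 = £1,479.30. Cost to patient: £2,311.30. OOP to date £3,604.30. Plan pays £5,763 − £2,311.30 = £3,451.70.
Claim 3 — £1,237: deductible already satisfied, so patient's share is 30% × £1,237 = £371.10. Patient owes £371.10 (running OOP £3,975.40). Plan pays £1,237 − £371.10 = £865.90.

£865.90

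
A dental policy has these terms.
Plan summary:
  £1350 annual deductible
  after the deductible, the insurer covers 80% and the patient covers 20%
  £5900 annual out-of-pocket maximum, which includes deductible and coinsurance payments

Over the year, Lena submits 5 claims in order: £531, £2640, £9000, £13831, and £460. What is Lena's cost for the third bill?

Bill 1, £531: entire amount goes to the deductible. Patient owes £531 (running OOP £531).
Bill 2, £2640: £819 finishes the deductible; £1821 goes to coinsurance; patient's 20% is £364.20. Patient pays £1183.20; OOP now £1714.20.
Bill 3, £9000: deductible met; 20% of £9000 = £1800. Patient owes £1800 (running OOP £3514.20).

£1800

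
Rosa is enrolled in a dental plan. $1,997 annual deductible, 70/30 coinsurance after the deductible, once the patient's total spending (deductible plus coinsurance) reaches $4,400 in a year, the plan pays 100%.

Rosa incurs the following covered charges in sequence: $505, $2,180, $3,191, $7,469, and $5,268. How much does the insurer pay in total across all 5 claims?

$14,213

Bill 1, $505: all of it applies to the deductible. Patient pays $505; OOP now $505. Insurer: $505 − $505 = $0.
Bill 2, $2,180: deductible takes $1,492, $688 remains; patient's 30% is $206.40. Patient owes $1,698.40 (running OOP $2,203.40). Insurer: $2,180 − $1,698.40 = $481.60.
Bill 3, $3,191: deductible met; 30% of $3,191 = $957.30. Patient owes $957.30 (running OOP $3,160.70). Plan pays $3,191 − $957.30 = $2,233.70.
Bill 4, $7,469: 30% coinsurance on $7,469 = $2,240.70. That would push OOP to $5,401.40, over the $4,400 cap, so patient pays $4,400 − $3,160.70 = $1,239.30. Insurer: $7,469 − $1,239.30 = $6,229.70.
Bill 5, $5,268: deductible met; 30% of $5,268 = $1,580.40. Adding that to $4,400 gives $5,980.40, past the $4,400 cap; patient pays only $4,400 − $4,400 = $0. Plan pays $5,268 − $0 = $5,268.
Insurer total: $0 + $481.60 + $2,233.70 + $6,229.70 + $5,268 = $14,213.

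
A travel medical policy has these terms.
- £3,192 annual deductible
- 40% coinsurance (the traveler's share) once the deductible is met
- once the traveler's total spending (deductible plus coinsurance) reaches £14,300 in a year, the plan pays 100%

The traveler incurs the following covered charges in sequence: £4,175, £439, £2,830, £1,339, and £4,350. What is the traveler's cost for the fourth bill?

Claim 1 (£4,175): deductible takes £3,192, £983 remains; traveler's 40% is £393.20. Cost to traveler: £3,585.20. OOP to date £3,585.20.
Claim 2 (£439): 40% coinsurance on £439 = £175.60. Cost to traveler: £175.60. OOP to date £3,760.80.
Claim 3 (£2,830): deductible met; 40% of £2,830 = £1,132. Cost to traveler: £1,132. OOP to date £4,892.80.
Claim 4 (£1,339): 40% coinsurance on £1,339 = £535.60. Traveler pays £535.60; OOP now £5,428.40.

£535.60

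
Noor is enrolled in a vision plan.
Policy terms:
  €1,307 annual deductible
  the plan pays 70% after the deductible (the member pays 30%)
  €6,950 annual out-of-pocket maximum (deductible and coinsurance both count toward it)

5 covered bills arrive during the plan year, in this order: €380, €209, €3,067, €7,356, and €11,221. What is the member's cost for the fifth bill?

€2,731.50

Bill 1, €380: all of it applies to the deductible. Member owes €380 (running OOP €380).
Bill 2, €209: entire amount goes to the deductible. Cost to member: €209. OOP to date €589.
Bill 3, €3,067: deductible takes €718, €2,349 remains; 30% of €2,349 = €704.70. Cost to member: €1,422.70. OOP to date €2,011.70.
Bill 4, €7,356: 30% coinsurance on €7,356 = €2,206.80. Member pays €2,206.80; OOP now €4,218.50.
Bill 5, €11,221: 30% coinsurance on €11,221 = €3,366.30. Adding that to €4,218.50 gives €7,584.80, past the €6,950 cap; member pays only €6,950 − €4,218.50 = €2,731.50.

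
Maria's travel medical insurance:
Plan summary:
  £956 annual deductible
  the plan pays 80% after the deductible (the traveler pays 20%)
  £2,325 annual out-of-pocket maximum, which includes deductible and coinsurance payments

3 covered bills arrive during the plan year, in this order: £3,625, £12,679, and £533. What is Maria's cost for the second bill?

£835.20

#1 (£3,625): £956 finishes the deductible; £2,669 goes to coinsurance; traveler's 20% is £533.80. Traveler owes £1,489.80 (running OOP £1,489.80).
#2 (£12,679): deductible met; 20% of £12,679 = £2,535.80. That would push OOP to £4,025.60, over the £2,325 cap, so traveler pays £2,325 − £1,489.80 = £835.20.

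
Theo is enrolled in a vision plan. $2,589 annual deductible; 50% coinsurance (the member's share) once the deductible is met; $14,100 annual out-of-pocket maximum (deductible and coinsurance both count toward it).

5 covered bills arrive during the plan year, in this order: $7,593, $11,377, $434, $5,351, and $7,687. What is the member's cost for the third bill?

Claim 1 ($7,593): $2,589 finishes the deductible; $5,004 goes to coinsurance; 50% of $5,004 = $2,502. Member owes $5,091 (running OOP $5,091).
Claim 2 ($11,377): deductible already satisfied, so member's share is 50% × $11,377 = $5,688.50. Member owes $5,688.50 (running OOP $10,779.50).
Claim 3 ($434): deductible already satisfied, so member's share is 50% × $434 = $217. Cost to member: $217. OOP to date $10,996.50.

$217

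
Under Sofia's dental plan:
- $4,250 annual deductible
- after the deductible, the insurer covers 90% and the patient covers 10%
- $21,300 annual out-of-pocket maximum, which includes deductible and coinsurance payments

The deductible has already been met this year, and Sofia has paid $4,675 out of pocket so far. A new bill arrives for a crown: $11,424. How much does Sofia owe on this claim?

$1,142.40

The deductible is already satisfied, so the full bill goes to coinsurance.
10% of $11,424 = $1,142.40 falls to the patient.
Total out-of-pocket so far would be $4,675 + $1,142.40 = $5,817.40, below the $21,300 cap — no reduction.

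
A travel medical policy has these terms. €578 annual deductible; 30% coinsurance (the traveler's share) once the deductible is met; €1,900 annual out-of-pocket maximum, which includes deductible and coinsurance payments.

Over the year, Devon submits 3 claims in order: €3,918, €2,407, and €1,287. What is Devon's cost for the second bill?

#1 (€3,918): €578 finishes the deductible; €3,340 goes to coinsurance; 30% of €3,340 = €1,002. Traveler pays €1,580; OOP now €1,580.
#2 (€2,407): 30% coinsurance on €2,407 = €722.10. Adding that to €1,580 gives €2,302.10, past the €1,900 cap; traveler pays only €1,900 − €1,580 = €320.

€320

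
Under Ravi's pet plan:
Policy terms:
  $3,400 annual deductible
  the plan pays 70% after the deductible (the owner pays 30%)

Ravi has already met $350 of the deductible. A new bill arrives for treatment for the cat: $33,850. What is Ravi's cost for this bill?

$12,290

$350 of the $3,400 deductible is already met, leaving $3,050.
That leaves $33,850 − $3,050 = $30,800 for coinsurance.
Coinsurance: $30,800 × 30% = $9,240.
So the owner owes $3,050 + $9,240 = $12,290.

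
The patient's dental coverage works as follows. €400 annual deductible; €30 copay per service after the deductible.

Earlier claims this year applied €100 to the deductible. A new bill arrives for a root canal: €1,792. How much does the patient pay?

€100 of the €400 deductible is already met, leaving €300.
After the €300 deductible portion, €1,792 − €300 = €1,492 is subject to the copay.
Copay on this service: €30.
So the patient owes €300 + €30 = €330.

€330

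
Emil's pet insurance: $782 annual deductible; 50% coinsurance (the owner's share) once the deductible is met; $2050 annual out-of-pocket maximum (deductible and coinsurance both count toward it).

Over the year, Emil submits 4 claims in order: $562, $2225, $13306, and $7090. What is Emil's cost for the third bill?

Claim 1 — $562: entire amount goes to the deductible. Owner owes $562 (running OOP $562).
Claim 2 — $2225: deductible takes $220, $2005 remains; coinsurance $2005 × 50% = $1002.50. Owner pays $1222.50; OOP now $1784.50.
Claim 3 — $13306: 50% coinsurance on $13306 = $6653. That would push OOP to $8437.50, over the $2050 cap, so owner pays $2050 − $1784.50 = $265.50.

$265.50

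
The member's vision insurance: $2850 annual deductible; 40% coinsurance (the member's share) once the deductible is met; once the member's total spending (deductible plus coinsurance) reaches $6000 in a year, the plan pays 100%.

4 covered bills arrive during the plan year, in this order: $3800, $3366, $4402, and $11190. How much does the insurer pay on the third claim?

#1 ($3800): deductible takes $2850, $950 remains; coinsurance $950 × 40% = $380. Cost to member: $3230. OOP to date $3230. Plan pays $3800 − $3230 = $570.
#2 ($3366): 40% coinsurance on $3366 = $1346.40. Member pays $1346.40; OOP now $4576.40. Plan pays $3366 − $1346.40 = $2019.60.
#3 ($4402): deductible already satisfied, so member's share is 40% × $4402 = $1760.80. Adding that to $4576.40 gives $6337.20, past the $6000 cap; member pays only $6000 − $4576.40 = $1423.60. Insurer: $4402 − $1423.60 = $2978.40.

$2978.40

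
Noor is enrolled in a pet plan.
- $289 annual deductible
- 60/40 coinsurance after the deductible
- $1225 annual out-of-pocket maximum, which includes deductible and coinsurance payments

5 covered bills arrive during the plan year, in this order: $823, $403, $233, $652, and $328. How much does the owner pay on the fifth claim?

Bill 1, $823: $289 finishes the deductible; $534 goes to coinsurance; owner's 40% is $213.60. Owner owes $502.60 (running OOP $502.60).
Bill 2, $403: deductible met; 40% of $403 = $161.20. Owner pays $161.20; OOP now $663.80.
Bill 3, $233: deductible already satisfied, so owner's share is 40% × $233 = $93.20. Owner owes $93.20 (running OOP $757).
Bill 4, $652: deductible already satisfied, so owner's share is 40% × $652 = $260.80. Owner pays $260.80; OOP now $1017.80.
Bill 5, $328: deductible already satisfied, so owner's share is 40% × $328 = $131.20. Cost to owner: $131.20. OOP to date $1149.

$131.20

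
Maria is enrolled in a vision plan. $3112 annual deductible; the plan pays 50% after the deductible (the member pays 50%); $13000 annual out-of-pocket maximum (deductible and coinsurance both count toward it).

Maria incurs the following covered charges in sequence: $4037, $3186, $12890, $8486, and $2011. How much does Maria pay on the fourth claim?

Bill 1, $4037: $3112 to deductible, leaving $925; coinsurance $925 × 50% = $462.50. Cost to member: $3574.50. OOP to date $3574.50.
Bill 2, $3186: 50% coinsurance on $3186 = $1593. Member pays $1593; OOP now $5167.50.
Bill 3, $12890: deductible met; 50% of $12890 = $6445. Member pays $6445; OOP now $11612.50.
Bill 4, $8486: deductible met; 50% of $8486 = $4243. OOP would hit $15855.50 > $13000, so the cap limits the member to $13000 − $11612.50 = $1387.50.

$1387.50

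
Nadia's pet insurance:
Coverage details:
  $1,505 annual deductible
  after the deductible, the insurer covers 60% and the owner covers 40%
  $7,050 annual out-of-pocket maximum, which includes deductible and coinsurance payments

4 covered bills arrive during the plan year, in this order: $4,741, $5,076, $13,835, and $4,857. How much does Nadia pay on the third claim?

Bill 1, $4,741: $1,505 to deductible, leaving $3,236; 40% of $3,236 = $1,294.40. Owner pays $2,799.40; OOP now $2,799.40.
Bill 2, $5,076: deductible met; 40% of $5,076 = $2,030.40. Owner owes $2,030.40 (running OOP $4,829.80).
Bill 3, $13,835: 40% coinsurance on $13,835 = $5,534. Adding that to $4,829.80 gives $10,363.80, past the $7,050 cap; owner pays only $7,050 − $4,829.80 = $2,220.20.

$2,220.20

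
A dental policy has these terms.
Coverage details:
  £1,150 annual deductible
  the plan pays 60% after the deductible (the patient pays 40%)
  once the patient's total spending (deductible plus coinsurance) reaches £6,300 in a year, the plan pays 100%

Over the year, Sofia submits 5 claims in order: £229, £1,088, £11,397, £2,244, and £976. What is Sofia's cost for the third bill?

£4,558.80

Claim 1 (£229): entire amount goes to the deductible. Patient owes £229 (running OOP £229).
Claim 2 (£1,088): deductible takes £921, £167 remains; coinsurance £167 × 40% = £66.80. Patient pays £987.80; OOP now £1,216.80.
Claim 3 (£11,397): 40% coinsurance on £11,397 = £4,558.80. Cost to patient: £4,558.80. OOP to date £5,775.60.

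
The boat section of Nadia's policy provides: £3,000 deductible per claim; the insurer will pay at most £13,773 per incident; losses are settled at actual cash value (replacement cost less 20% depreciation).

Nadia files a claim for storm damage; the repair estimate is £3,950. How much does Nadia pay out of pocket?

£3,790

Actual cash value after 20% depreciation: £3,950 × 80% = £3,160.
Less the £3,000 deductible: £3,160 − £3,000 = £160.
That's under the £13,773 cap, so the insurer reimburses the full £160.
Out of pocket: £3,950 − £160 = £3,790.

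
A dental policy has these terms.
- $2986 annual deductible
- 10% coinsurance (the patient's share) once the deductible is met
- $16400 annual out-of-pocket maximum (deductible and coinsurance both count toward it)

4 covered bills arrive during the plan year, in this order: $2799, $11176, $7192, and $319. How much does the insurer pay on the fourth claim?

$287.10

Claim 1 ($2799): all of it applies to the deductible. Patient pays $2799; OOP now $2799. Plan pays $2799 − $2799 = $0.
Claim 2 ($11176): $187 to deductible, leaving $10989; patient's 10% is $1098.90. Patient owes $1285.90 (running OOP $4084.90). Plan pays $11176 − $1285.90 = $9890.10.
Claim 3 ($7192): deductible already satisfied, so patient's share is 10% × $7192 = $719.20. Patient pays $719.20; OOP now $4804.10. Plan pays $7192 − $719.20 = $6472.80.
Claim 4 ($319): deductible met; 10% of $319 = $31.90. Patient pays $31.90; OOP now $4836. Insurer: $319 − $31.90 = $287.10.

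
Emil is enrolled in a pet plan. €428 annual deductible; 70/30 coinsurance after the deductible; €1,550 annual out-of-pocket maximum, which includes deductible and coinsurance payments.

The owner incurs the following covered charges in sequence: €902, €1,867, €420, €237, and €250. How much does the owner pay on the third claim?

Claim 1 — €902: deductible takes €428, €474 remains; 30% of €474 = €142.20. Owner owes €570.20 (running OOP €570.20).
Claim 2 — €1,867: deductible already satisfied, so owner's share is 30% × €1,867 = €560.10. Cost to owner: €560.10. OOP to date €1,130.30.
Claim 3 — €420: 30% coinsurance on €420 = €126. Cost to owner: €126. OOP to date €1,256.30.

€126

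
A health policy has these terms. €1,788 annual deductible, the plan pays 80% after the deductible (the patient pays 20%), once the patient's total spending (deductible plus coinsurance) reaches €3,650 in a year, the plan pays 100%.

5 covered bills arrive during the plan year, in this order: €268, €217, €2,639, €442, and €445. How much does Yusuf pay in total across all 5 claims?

€2,232.60

Claim 1 (€268): all of it applies to the deductible. Patient pays €268; OOP now €268.
Claim 2 (€217): fully absorbed by the deductible. Patient owes €217 (running OOP €485).
Claim 3 (€2,639): deductible takes €1,303, €1,336 remains; coinsurance €1,336 × 20% = €267.20. Cost to patient: €1,570.20. OOP to date €2,055.20.
Claim 4 (€442): deductible already satisfied, so patient's share is 20% × €442 = €88.40. Cost to patient: €88.40. OOP to date €2,143.60.
Claim 5 (€445): 20% coinsurance on €445 = €89. Patient owes €89 (running OOP €2,232.60).
Total paid by the patient: €268 + €217 + €1,570.20 + €88.40 + €89 = €2,232.60.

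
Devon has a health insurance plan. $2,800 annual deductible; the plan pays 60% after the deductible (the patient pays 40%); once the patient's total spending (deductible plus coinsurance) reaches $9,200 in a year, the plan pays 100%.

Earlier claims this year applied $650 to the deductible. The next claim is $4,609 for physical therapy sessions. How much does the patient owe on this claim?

$650 of the $2,800 deductible is already met, leaving $2,150.
That leaves $4,609 − $2,150 = $2,459 for coinsurance.
Patient's 40% share of $2,459 is $983.60.
So the patient owes $2,150 + $983.60 = $3,133.60 before any cap.
Cumulative spending $650 + $3,133.60 = $3,783.60 stays under the $9,200 maximum.

$3,133.60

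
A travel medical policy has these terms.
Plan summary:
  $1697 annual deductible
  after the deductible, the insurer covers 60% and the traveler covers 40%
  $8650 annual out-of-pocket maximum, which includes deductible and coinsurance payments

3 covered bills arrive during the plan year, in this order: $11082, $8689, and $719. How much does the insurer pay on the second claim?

$5490

Claim 1 ($11082): deductible takes $1697, $9385 remains; coinsurance $9385 × 40% = $3754. Traveler pays $5451; OOP now $5451. Plan pays $11082 − $5451 = $5631.
Claim 2 ($8689): deductible already satisfied, so traveler's share is 40% × $8689 = $3475.60. Adding that to $5451 gives $8926.60, past the $8650 cap; traveler pays only $8650 − $5451 = $3199. Insurer: $8689 − $3199 = $5490.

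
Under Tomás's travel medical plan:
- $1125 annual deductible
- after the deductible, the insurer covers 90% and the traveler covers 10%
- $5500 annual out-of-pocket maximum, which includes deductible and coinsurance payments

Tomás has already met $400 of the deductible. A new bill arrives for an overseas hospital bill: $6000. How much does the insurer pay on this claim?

Remaining deductible: $1125 − $400 = $725.
That leaves $6000 − $725 = $5275 for coinsurance.
Coinsurance: $5275 × 10% = $527.50.
Traveler responsibility before any cap: $725 + $527.50 = $1252.50.
Total out-of-pocket so far would be $400 + $1252.50 = $1652.50, below the $5500 cap — no reduction.
Insurer pays the balance: $6000 − $1252.50 = $4747.50.

$4747.50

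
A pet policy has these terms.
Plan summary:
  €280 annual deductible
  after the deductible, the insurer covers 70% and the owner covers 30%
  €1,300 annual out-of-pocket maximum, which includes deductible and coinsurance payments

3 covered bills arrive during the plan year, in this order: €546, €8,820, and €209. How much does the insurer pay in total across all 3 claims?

Claim 1 — €546: €280 to deductible, leaving €266; owner's 30% is €79.80. Cost to owner: €359.80. OOP to date €359.80. Plan pays €546 − €359.80 = €186.20.
Claim 2 — €8,820: 30% coinsurance on €8,820 = €2,646. OOP would hit €3,005.80 > €1,300, so the cap limits the owner to €1,300 − €359.80 = €940.20. Insurer: €8,820 − €940.20 = €7,879.80.
Claim 3 — €209: deductible already satisfied, so owner's share is 30% × €209 = €62.70. That would push OOP to €1,362.70, over the €1,300 cap, so owner pays €1,300 − €1,300 = €0. Insurer: €209 − €0 = €209.
Insurer total = bills − owner's total = €9,575 − €1,300 = €8,275.

€8,275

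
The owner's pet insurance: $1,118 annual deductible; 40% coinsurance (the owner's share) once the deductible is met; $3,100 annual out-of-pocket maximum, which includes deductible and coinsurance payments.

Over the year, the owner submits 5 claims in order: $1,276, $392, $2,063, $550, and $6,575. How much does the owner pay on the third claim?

$825.20

Claim 1 — $1,276: $1,118 to deductible, leaving $158; 40% of $158 = $63.20. Owner pays $1,181.20; OOP now $1,181.20.
Claim 2 — $392: deductible already satisfied, so owner's share is 40% × $392 = $156.80. Owner pays $156.80; OOP now $1,338.
Claim 3 — $2,063: deductible already satisfied, so owner's share is 40% × $2,063 = $825.20. Owner pays $825.20; OOP now $2,163.20.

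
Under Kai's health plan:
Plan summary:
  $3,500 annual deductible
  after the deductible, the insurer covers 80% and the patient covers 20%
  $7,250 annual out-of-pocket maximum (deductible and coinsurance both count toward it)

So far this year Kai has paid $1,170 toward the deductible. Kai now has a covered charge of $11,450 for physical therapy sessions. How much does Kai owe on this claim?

Deductible still to meet: $3,500 − $1,170 = $2,330.
That leaves $11,450 − $2,330 = $9,120 for coinsurance.
20% of $9,120 = $1,824 falls to the patient.
Patient responsibility before any cap: $2,330 + $1,824 = $4,154.
Year-to-date out-of-pocket becomes $1,170 + $4,154 = $5,324, still under the $7,250 maximum, so no cap applies.

$4,154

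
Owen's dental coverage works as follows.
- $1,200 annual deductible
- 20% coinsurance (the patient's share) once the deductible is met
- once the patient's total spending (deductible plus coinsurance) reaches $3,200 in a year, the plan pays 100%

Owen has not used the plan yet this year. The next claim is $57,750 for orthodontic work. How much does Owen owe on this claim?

Deductible not yet touched, so the first $1,200 of the bill goes to the deductible.
After the $1,200 deductible portion, $57,750 − $1,200 = $56,550 is subject to coinsurance.
Patient's 20% share of $56,550 is $11,310.
So the patient owes $1,200 + $11,310 = $12,510 before any cap.
That would bring total out-of-pocket to $12,510, past the $3,200 cap. The patient is capped at $3,200 − $0 = $3,200 on this claim.

$3,200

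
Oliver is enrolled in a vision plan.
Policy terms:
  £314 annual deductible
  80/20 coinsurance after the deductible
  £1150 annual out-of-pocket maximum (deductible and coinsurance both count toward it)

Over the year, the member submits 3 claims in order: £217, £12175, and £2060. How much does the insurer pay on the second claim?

£11242

Claim 1 — £217: entire amount goes to the deductible. Member owes £217 (running OOP £217). Insurer: £217 − £217 = £0.
Claim 2 — £12175: deductible takes £97, £12078 remains; 20% of £12078 = £2415.60. Together that's £97 + £2415.60 = £2512.60. That would push OOP to £2729.60, over the £1150 cap, so member pays £1150 − £217 = £933. Plan pays £12175 − £933 = £11242.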